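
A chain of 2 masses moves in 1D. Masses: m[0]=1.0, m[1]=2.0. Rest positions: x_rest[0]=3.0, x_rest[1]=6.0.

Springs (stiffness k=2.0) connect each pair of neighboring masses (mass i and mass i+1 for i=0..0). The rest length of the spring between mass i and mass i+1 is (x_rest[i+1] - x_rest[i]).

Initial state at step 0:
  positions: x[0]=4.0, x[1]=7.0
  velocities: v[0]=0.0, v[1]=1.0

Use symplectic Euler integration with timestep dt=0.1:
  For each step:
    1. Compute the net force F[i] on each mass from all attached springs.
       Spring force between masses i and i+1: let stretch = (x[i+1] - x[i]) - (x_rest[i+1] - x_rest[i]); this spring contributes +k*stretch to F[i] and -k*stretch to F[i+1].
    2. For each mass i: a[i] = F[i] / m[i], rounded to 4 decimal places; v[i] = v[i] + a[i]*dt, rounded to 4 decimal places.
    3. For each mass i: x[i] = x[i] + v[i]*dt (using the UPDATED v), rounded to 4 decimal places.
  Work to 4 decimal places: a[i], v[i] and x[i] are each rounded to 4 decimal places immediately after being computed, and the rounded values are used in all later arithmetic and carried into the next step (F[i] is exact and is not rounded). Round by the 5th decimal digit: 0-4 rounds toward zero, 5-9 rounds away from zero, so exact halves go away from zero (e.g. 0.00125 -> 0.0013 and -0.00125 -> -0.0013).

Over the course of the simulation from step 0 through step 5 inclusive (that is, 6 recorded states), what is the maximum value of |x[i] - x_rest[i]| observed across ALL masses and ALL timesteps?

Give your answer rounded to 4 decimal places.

Step 0: x=[4.0000 7.0000] v=[0.0000 1.0000]
Step 1: x=[4.0000 7.1000] v=[0.0000 1.0000]
Step 2: x=[4.0020 7.1990] v=[0.0200 0.9900]
Step 3: x=[4.0079 7.2960] v=[0.0594 0.9703]
Step 4: x=[4.0196 7.3902] v=[0.1170 0.9415]
Step 5: x=[4.0387 7.4806] v=[0.1911 0.9044]
Max displacement = 1.4806

Answer: 1.4806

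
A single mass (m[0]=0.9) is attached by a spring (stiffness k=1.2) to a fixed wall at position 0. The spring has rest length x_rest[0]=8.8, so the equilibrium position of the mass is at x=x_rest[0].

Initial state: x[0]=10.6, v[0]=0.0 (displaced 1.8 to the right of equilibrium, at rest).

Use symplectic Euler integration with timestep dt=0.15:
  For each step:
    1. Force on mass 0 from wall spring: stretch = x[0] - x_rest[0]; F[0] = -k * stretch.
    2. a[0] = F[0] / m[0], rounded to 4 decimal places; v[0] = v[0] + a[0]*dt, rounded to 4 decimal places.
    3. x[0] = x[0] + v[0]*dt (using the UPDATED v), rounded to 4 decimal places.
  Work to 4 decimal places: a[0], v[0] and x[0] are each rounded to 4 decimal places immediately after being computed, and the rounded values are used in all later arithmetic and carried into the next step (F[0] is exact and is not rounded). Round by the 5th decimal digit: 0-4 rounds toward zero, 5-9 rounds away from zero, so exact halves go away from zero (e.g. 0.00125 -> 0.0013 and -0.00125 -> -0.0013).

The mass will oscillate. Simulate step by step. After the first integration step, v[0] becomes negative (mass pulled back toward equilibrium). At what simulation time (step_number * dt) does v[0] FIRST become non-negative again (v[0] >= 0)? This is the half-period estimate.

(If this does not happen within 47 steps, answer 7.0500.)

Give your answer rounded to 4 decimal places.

Answer: 2.8500

Derivation:
Step 0: x=[10.6000] v=[0.0000]
Step 1: x=[10.5460] v=[-0.3600]
Step 2: x=[10.4396] v=[-0.7092]
Step 3: x=[10.2840] v=[-1.0371]
Step 4: x=[10.0839] v=[-1.3339]
Step 5: x=[9.8453] v=[-1.5907]
Step 6: x=[9.5753] v=[-1.7998]
Step 7: x=[9.2821] v=[-1.9549]
Step 8: x=[8.9744] v=[-2.0513]
Step 9: x=[8.6615] v=[-2.0862]
Step 10: x=[8.3527] v=[-2.0585]
Step 11: x=[8.0574] v=[-1.9690]
Step 12: x=[7.7843] v=[-1.8205]
Step 13: x=[7.5417] v=[-1.6174]
Step 14: x=[7.3368] v=[-1.3657]
Step 15: x=[7.1758] v=[-1.0731]
Step 16: x=[7.0636] v=[-0.7483]
Step 17: x=[7.0035] v=[-0.4010]
Step 18: x=[6.9972] v=[-0.0417]
Step 19: x=[7.0450] v=[0.3189]
First v>=0 after going negative at step 19, time=2.8500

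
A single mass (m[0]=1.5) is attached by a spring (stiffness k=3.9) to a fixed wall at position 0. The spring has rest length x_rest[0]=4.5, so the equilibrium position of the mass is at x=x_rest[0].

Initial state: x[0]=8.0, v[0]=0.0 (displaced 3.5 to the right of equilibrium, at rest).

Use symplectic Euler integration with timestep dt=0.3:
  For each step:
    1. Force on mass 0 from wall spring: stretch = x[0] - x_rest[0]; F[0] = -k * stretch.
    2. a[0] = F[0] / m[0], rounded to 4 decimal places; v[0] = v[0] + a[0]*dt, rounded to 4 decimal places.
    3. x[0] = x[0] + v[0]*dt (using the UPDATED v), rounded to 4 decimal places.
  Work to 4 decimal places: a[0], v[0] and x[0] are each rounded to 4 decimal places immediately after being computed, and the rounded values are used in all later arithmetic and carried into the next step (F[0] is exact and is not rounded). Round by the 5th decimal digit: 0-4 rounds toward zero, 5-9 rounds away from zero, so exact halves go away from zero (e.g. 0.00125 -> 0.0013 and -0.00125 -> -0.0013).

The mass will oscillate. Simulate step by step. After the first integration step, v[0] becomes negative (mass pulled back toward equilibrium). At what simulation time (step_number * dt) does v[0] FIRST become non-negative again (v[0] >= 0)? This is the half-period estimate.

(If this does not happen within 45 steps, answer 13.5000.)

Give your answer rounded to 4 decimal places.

Step 0: x=[8.0000] v=[0.0000]
Step 1: x=[7.1810] v=[-2.7300]
Step 2: x=[5.7346] v=[-4.8212]
Step 3: x=[3.9993] v=[-5.7842]
Step 4: x=[2.3812] v=[-5.3937]
Step 5: x=[1.2589] v=[-3.7410]
Step 6: x=[0.8950] v=[-1.2129]
Step 7: x=[1.3747] v=[1.5990]
First v>=0 after going negative at step 7, time=2.1000

Answer: 2.1000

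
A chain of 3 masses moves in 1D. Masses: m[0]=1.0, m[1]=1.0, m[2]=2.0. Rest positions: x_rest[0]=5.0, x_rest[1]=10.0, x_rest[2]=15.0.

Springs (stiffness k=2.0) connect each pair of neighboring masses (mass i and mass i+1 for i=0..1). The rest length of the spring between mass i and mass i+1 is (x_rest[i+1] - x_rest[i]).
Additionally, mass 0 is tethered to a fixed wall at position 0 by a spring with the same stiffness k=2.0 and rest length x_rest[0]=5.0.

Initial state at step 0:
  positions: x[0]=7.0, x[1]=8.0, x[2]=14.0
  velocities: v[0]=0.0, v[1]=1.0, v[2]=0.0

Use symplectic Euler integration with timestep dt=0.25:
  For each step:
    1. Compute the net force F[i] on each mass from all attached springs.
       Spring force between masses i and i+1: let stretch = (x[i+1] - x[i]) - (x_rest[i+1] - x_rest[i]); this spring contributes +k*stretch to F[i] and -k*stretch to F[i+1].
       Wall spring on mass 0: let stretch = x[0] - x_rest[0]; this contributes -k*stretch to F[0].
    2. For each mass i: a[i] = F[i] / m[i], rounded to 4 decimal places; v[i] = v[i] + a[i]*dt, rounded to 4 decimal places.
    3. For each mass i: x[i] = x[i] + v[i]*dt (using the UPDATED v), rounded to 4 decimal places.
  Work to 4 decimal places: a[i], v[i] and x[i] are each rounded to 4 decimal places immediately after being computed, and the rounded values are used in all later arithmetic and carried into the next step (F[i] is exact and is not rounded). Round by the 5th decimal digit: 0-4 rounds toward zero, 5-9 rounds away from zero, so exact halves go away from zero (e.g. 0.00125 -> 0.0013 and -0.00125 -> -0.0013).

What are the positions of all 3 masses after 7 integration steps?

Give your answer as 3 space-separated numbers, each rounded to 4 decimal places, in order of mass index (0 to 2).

Step 0: x=[7.0000 8.0000 14.0000] v=[0.0000 1.0000 0.0000]
Step 1: x=[6.2500 8.8750 13.9375] v=[-3.0000 3.5000 -0.2500]
Step 2: x=[5.0469 10.0547 13.8711] v=[-4.8125 4.7188 -0.2656]
Step 3: x=[3.8389 11.0855 13.8787] v=[-4.8321 4.1231 0.0303]
Step 4: x=[3.0568 11.5596 14.0242] v=[-3.1283 1.8964 0.5820]
Step 5: x=[2.9555 11.2789 14.3282] v=[-0.4053 -1.1227 1.2159]
Step 6: x=[3.5252 10.3390 14.7541] v=[2.2787 -3.7598 1.7036]
Step 7: x=[4.5060 9.0992 15.2166] v=[3.9230 -4.9592 1.8498]

Answer: 4.5060 9.0992 15.2166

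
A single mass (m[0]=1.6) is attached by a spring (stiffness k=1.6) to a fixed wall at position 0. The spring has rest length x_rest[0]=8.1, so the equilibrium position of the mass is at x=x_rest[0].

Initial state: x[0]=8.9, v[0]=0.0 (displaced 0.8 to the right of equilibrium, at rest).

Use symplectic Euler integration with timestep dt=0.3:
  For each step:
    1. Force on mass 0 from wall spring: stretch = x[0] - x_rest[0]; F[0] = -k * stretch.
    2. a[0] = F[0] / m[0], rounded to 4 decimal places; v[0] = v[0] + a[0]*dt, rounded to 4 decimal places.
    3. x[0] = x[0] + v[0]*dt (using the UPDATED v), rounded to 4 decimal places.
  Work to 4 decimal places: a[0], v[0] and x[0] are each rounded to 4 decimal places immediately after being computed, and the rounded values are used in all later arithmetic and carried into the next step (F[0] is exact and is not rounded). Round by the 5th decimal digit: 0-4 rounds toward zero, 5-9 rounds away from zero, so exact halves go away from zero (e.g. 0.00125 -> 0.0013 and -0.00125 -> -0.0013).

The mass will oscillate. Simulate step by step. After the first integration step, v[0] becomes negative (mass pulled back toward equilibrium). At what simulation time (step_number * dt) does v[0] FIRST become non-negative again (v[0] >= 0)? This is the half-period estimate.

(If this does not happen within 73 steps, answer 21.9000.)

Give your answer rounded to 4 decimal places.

Step 0: x=[8.9000] v=[0.0000]
Step 1: x=[8.8280] v=[-0.2400]
Step 2: x=[8.6905] v=[-0.4584]
Step 3: x=[8.4998] v=[-0.6356]
Step 4: x=[8.2732] v=[-0.7555]
Step 5: x=[8.0310] v=[-0.8075]
Step 6: x=[7.7950] v=[-0.7868]
Step 7: x=[7.5864] v=[-0.6953]
Step 8: x=[7.4240] v=[-0.5412]
Step 9: x=[7.3225] v=[-0.3384]
Step 10: x=[7.2909] v=[-0.1052]
Step 11: x=[7.3322] v=[0.1375]
First v>=0 after going negative at step 11, time=3.3000

Answer: 3.3000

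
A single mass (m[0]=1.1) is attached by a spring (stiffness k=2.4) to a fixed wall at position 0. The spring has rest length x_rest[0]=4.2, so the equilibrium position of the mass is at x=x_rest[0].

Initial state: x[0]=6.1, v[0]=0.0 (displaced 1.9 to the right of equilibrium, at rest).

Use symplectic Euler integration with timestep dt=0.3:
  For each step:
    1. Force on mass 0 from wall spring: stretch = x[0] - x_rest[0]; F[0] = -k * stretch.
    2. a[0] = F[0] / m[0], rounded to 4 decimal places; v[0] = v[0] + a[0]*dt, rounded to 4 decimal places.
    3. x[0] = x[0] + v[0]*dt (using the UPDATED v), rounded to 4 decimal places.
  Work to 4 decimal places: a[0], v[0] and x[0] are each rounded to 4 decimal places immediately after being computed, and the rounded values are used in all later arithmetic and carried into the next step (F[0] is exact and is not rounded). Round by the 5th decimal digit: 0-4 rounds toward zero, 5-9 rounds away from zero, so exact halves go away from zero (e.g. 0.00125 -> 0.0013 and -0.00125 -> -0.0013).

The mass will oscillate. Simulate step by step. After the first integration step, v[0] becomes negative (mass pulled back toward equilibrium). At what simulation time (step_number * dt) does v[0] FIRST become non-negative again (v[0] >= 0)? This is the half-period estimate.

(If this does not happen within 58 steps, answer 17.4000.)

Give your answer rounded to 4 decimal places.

Step 0: x=[6.1000] v=[0.0000]
Step 1: x=[5.7269] v=[-1.2437]
Step 2: x=[5.0540] v=[-2.2431]
Step 3: x=[4.2134] v=[-2.8021]
Step 4: x=[3.3701] v=[-2.8109]
Step 5: x=[2.6898] v=[-2.2677]
Step 6: x=[2.3060] v=[-1.2792]
Step 7: x=[2.2942] v=[-0.0395]
Step 8: x=[2.6566] v=[1.2079]
First v>=0 after going negative at step 8, time=2.4000

Answer: 2.4000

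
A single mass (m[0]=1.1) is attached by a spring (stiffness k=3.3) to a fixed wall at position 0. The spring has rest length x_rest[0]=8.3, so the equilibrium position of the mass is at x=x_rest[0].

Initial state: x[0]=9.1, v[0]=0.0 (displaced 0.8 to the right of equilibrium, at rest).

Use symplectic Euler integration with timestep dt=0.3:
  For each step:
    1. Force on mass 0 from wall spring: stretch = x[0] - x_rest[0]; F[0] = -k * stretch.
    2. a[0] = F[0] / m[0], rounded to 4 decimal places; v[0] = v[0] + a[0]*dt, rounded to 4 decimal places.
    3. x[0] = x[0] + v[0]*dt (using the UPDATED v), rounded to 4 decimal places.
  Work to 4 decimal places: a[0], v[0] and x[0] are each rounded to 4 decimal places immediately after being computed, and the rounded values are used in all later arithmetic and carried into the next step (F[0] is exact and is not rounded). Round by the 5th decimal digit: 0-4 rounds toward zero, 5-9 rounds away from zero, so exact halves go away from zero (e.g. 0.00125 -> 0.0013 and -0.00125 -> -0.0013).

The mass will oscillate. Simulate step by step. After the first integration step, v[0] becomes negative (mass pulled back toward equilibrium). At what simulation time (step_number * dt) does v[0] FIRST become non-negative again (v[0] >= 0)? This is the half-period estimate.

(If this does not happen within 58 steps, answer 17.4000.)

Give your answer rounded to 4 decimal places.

Answer: 1.8000

Derivation:
Step 0: x=[9.1000] v=[0.0000]
Step 1: x=[8.8840] v=[-0.7200]
Step 2: x=[8.5103] v=[-1.2456]
Step 3: x=[8.0798] v=[-1.4349]
Step 4: x=[7.7088] v=[-1.2367]
Step 5: x=[7.4974] v=[-0.7046]
Step 6: x=[7.5027] v=[0.0177]
First v>=0 after going negative at step 6, time=1.8000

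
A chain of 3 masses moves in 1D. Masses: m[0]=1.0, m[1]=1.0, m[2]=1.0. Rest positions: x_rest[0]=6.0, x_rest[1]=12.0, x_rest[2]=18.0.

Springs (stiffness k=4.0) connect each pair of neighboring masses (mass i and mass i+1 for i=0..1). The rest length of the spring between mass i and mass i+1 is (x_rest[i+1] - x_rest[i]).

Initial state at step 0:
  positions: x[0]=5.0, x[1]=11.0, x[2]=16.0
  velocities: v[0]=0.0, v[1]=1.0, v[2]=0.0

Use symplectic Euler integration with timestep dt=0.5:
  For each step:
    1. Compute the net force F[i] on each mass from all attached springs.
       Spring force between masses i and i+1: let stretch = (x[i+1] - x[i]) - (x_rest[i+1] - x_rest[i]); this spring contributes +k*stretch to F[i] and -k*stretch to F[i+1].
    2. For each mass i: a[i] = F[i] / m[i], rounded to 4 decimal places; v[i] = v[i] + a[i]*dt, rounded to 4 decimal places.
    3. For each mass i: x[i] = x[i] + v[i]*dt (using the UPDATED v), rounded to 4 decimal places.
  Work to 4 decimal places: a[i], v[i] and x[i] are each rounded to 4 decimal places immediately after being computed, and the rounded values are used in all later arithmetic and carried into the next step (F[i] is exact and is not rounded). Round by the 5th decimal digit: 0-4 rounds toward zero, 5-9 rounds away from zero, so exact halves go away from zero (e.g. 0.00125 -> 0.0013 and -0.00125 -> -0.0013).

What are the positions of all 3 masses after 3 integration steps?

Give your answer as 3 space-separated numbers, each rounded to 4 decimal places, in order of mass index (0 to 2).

Answer: 4.5000 11.5000 17.5000

Derivation:
Step 0: x=[5.0000 11.0000 16.0000] v=[0.0000 1.0000 0.0000]
Step 1: x=[5.0000 10.5000 17.0000] v=[0.0000 -1.0000 2.0000]
Step 2: x=[4.5000 11.0000 17.5000] v=[-1.0000 1.0000 1.0000]
Step 3: x=[4.5000 11.5000 17.5000] v=[0.0000 1.0000 0.0000]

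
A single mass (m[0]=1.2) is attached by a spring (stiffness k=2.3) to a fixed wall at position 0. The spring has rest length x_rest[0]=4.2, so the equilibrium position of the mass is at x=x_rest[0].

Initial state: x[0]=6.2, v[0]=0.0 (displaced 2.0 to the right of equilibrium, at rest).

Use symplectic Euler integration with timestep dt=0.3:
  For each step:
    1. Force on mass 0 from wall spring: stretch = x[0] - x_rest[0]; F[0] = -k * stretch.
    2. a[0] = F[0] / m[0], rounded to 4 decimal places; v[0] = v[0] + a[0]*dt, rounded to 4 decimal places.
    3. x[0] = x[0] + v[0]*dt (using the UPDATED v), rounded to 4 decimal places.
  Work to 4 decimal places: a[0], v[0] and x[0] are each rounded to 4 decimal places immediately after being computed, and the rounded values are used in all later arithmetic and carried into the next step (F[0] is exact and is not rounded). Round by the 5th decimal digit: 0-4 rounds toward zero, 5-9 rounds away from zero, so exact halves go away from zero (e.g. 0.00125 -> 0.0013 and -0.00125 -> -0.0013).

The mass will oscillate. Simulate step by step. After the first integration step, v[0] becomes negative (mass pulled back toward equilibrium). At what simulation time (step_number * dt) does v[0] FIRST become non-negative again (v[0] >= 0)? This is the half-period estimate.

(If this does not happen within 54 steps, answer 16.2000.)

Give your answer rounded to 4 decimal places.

Step 0: x=[6.2000] v=[0.0000]
Step 1: x=[5.8550] v=[-1.1500]
Step 2: x=[5.2245] v=[-2.1016]
Step 3: x=[4.4173] v=[-2.6907]
Step 4: x=[3.5726] v=[-2.8157]
Step 5: x=[2.8361] v=[-2.4550]
Step 6: x=[2.3349] v=[-1.6708]
Step 7: x=[2.1554] v=[-0.5984]
Step 8: x=[2.3286] v=[0.5772]
First v>=0 after going negative at step 8, time=2.4000

Answer: 2.4000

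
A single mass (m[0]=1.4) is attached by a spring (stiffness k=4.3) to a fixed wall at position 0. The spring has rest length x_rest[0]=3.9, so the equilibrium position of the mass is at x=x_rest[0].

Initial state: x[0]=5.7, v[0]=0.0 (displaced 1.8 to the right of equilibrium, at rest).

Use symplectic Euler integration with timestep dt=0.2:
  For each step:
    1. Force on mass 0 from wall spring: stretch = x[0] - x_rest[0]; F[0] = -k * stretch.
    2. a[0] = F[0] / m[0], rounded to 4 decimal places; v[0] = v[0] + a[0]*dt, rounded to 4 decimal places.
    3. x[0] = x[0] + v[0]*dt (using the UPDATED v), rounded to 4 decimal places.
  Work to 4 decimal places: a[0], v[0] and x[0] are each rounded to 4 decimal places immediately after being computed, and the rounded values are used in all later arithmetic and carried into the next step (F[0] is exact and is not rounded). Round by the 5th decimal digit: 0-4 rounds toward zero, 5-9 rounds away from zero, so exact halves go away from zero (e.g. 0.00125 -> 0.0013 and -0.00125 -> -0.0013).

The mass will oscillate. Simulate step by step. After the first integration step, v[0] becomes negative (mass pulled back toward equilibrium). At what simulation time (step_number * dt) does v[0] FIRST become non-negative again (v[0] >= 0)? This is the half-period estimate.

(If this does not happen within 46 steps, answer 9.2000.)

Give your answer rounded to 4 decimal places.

Answer: 1.8000

Derivation:
Step 0: x=[5.7000] v=[0.0000]
Step 1: x=[5.4789] v=[-1.1057]
Step 2: x=[5.0638] v=[-2.0756]
Step 3: x=[4.5057] v=[-2.7905]
Step 4: x=[3.8732] v=[-3.1626]
Step 5: x=[3.2440] v=[-3.1461]
Step 6: x=[2.6954] v=[-2.7431]
Step 7: x=[2.2948] v=[-2.0031]
Step 8: x=[2.0914] v=[-1.0170]
Step 9: x=[2.1102] v=[0.0940]
First v>=0 after going negative at step 9, time=1.8000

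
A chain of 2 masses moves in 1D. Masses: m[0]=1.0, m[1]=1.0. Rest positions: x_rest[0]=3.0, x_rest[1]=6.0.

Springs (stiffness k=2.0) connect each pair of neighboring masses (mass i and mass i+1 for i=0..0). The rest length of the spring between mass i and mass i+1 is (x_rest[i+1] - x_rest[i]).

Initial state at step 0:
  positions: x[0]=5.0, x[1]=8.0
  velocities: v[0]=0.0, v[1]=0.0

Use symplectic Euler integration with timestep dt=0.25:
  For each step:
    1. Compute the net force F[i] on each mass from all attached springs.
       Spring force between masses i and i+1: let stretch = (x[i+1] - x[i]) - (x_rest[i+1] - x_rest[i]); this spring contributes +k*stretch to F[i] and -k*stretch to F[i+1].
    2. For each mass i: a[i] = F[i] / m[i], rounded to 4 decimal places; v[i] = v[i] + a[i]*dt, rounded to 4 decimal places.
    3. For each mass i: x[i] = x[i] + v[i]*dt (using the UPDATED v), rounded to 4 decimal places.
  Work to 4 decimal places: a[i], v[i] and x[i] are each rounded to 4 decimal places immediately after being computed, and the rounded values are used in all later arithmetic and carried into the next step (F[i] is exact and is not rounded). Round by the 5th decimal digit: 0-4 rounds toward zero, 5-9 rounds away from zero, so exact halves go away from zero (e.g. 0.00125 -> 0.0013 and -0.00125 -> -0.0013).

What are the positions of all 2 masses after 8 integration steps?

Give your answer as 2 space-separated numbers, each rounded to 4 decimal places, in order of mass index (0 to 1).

Answer: 5.0000 8.0000

Derivation:
Step 0: x=[5.0000 8.0000] v=[0.0000 0.0000]
Step 1: x=[5.0000 8.0000] v=[0.0000 0.0000]
Step 2: x=[5.0000 8.0000] v=[0.0000 0.0000]
Step 3: x=[5.0000 8.0000] v=[0.0000 0.0000]
Step 4: x=[5.0000 8.0000] v=[0.0000 0.0000]
Step 5: x=[5.0000 8.0000] v=[0.0000 0.0000]
Step 6: x=[5.0000 8.0000] v=[0.0000 0.0000]
Step 7: x=[5.0000 8.0000] v=[0.0000 0.0000]
Step 8: x=[5.0000 8.0000] v=[0.0000 0.0000]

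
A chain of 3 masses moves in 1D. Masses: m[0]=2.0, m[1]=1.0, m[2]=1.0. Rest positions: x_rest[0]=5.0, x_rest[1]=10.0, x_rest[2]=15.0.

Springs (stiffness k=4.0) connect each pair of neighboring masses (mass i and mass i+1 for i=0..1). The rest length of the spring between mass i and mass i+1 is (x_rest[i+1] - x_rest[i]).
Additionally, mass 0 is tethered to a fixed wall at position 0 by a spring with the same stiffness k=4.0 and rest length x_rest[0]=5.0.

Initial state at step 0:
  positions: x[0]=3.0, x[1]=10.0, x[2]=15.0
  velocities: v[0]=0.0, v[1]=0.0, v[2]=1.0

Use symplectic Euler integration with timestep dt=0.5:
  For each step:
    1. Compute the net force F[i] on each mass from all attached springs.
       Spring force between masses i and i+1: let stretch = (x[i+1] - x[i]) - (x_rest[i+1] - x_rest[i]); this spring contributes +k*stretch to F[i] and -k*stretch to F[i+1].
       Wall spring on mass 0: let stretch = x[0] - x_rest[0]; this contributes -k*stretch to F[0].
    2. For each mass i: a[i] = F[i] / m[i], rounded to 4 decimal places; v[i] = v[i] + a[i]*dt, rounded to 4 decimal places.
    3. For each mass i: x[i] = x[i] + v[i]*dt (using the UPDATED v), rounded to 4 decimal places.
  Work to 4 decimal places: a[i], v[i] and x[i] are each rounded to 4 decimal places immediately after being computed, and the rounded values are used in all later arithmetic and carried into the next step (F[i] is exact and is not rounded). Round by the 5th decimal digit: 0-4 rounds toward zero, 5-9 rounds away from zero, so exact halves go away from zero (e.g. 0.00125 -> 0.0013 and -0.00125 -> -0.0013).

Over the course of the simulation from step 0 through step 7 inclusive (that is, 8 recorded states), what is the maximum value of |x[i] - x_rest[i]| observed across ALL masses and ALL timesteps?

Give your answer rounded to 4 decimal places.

Step 0: x=[3.0000 10.0000 15.0000] v=[0.0000 0.0000 1.0000]
Step 1: x=[5.0000 8.0000 15.5000] v=[4.0000 -4.0000 1.0000]
Step 2: x=[6.0000 10.5000 13.5000] v=[2.0000 5.0000 -4.0000]
Step 3: x=[6.2500 11.5000 13.5000] v=[0.5000 2.0000 0.0000]
Step 4: x=[6.0000 9.2500 16.5000] v=[-0.5000 -4.5000 6.0000]
Step 5: x=[4.3750 11.0000 17.2500] v=[-3.2500 3.5000 1.5000]
Step 6: x=[3.8750 12.3750 16.7500] v=[-1.0000 2.7500 -1.0000]
Step 7: x=[5.6875 9.6250 16.8750] v=[3.6250 -5.5000 0.2500]
Max displacement = 2.3750

Answer: 2.3750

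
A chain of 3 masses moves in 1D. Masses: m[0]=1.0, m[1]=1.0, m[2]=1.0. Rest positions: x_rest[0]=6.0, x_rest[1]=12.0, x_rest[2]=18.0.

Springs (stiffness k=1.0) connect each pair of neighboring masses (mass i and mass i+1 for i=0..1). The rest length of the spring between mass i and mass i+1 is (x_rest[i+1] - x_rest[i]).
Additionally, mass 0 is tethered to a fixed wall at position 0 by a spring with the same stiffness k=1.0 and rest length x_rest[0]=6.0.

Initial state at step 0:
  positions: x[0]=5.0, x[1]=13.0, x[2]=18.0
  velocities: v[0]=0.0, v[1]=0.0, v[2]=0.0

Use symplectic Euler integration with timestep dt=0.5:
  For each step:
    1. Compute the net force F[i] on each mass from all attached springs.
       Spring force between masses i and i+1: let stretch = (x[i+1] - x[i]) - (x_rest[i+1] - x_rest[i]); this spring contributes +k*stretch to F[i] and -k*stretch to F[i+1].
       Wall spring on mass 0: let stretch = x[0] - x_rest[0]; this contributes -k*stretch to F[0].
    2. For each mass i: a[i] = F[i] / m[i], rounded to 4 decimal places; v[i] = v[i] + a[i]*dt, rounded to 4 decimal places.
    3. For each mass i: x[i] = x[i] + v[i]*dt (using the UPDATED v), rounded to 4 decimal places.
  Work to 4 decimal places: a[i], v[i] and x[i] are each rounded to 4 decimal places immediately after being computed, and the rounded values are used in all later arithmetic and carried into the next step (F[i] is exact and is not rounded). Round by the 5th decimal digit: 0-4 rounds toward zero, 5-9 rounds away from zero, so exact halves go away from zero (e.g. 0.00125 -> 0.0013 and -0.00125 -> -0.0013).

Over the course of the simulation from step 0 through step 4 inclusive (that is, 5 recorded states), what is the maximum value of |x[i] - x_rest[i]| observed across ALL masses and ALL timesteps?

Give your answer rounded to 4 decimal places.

Answer: 1.1250

Derivation:
Step 0: x=[5.0000 13.0000 18.0000] v=[0.0000 0.0000 0.0000]
Step 1: x=[5.7500 12.2500 18.2500] v=[1.5000 -1.5000 0.5000]
Step 2: x=[6.6875 11.3750 18.5000] v=[1.8750 -1.7500 0.5000]
Step 3: x=[7.1250 11.1094 18.4688] v=[0.8750 -0.5313 -0.0625]
Step 4: x=[6.7774 11.6875 18.0977] v=[-0.6953 1.1562 -0.7422]
Max displacement = 1.1250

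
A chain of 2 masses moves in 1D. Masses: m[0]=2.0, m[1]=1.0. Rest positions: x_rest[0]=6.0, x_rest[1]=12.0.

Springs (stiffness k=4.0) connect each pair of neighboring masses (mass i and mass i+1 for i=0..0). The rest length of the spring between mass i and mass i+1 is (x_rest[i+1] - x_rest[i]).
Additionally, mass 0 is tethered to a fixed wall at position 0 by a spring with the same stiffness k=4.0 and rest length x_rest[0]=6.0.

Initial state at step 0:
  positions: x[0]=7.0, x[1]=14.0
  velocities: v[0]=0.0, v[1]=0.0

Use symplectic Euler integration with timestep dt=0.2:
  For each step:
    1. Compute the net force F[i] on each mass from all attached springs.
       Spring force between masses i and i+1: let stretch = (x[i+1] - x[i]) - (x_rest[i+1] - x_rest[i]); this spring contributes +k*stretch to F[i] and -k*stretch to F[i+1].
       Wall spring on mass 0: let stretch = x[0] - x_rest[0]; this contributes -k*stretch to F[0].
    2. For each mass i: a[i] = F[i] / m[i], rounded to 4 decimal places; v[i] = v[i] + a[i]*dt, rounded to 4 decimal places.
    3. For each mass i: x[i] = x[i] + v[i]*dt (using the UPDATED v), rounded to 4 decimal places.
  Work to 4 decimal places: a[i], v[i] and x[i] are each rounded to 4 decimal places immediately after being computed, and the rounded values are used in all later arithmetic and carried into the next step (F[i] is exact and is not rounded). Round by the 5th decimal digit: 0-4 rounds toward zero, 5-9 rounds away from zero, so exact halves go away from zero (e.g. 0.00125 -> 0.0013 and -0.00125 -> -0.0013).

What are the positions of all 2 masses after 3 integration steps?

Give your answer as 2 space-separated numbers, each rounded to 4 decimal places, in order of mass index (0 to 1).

Answer: 6.9401 13.1619

Derivation:
Step 0: x=[7.0000 14.0000] v=[0.0000 0.0000]
Step 1: x=[7.0000 13.8400] v=[0.0000 -0.8000]
Step 2: x=[6.9872 13.5456] v=[-0.0640 -1.4720]
Step 3: x=[6.9401 13.1619] v=[-0.2355 -1.9187]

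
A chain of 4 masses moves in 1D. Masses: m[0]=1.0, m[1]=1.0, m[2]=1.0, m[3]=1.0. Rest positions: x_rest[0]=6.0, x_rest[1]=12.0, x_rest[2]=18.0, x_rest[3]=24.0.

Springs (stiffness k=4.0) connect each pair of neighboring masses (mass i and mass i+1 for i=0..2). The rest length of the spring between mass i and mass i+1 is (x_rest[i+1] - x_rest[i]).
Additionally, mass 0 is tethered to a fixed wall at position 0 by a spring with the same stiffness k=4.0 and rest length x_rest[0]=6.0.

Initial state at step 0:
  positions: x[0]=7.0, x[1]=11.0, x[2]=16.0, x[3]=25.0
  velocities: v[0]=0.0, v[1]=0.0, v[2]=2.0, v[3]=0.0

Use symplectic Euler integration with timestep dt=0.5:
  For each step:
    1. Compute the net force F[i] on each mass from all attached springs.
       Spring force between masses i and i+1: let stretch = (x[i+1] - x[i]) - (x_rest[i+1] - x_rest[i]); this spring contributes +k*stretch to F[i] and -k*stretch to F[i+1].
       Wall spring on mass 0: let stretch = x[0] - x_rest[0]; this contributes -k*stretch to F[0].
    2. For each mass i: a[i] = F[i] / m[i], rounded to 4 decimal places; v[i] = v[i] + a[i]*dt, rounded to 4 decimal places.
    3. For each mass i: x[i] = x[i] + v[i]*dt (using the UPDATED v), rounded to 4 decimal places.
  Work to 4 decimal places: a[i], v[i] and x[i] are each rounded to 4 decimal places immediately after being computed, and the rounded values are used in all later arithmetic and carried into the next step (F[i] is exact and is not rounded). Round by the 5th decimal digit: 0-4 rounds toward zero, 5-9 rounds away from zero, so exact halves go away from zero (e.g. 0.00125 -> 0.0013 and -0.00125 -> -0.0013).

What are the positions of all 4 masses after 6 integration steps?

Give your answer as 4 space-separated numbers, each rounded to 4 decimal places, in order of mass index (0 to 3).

Answer: 8.0000 11.0000 19.0000 26.0000

Derivation:
Step 0: x=[7.0000 11.0000 16.0000 25.0000] v=[0.0000 0.0000 2.0000 0.0000]
Step 1: x=[4.0000 12.0000 21.0000 22.0000] v=[-6.0000 2.0000 10.0000 -6.0000]
Step 2: x=[5.0000 14.0000 18.0000 24.0000] v=[2.0000 4.0000 -6.0000 4.0000]
Step 3: x=[10.0000 11.0000 17.0000 26.0000] v=[10.0000 -6.0000 -2.0000 4.0000]
Step 4: x=[6.0000 13.0000 19.0000 25.0000] v=[-8.0000 4.0000 4.0000 -2.0000]
Step 5: x=[3.0000 14.0000 21.0000 24.0000] v=[-6.0000 2.0000 4.0000 -2.0000]
Step 6: x=[8.0000 11.0000 19.0000 26.0000] v=[10.0000 -6.0000 -4.0000 4.0000]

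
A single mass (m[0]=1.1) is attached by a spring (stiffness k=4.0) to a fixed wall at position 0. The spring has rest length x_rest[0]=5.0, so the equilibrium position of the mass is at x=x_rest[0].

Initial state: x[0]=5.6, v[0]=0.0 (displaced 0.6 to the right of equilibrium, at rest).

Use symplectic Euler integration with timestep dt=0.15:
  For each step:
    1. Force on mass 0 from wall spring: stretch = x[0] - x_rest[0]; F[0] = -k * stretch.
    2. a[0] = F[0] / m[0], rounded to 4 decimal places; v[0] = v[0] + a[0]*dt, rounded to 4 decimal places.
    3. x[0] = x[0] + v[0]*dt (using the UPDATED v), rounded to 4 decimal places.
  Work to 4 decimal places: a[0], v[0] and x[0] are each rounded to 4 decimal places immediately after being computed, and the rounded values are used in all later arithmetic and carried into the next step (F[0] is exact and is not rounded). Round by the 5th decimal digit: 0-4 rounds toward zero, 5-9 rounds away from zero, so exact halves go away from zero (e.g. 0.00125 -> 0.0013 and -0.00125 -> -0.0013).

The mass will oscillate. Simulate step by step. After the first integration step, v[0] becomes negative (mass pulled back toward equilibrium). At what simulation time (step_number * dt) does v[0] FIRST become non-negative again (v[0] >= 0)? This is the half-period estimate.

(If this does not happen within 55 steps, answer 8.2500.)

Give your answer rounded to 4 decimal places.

Answer: 1.6500

Derivation:
Step 0: x=[5.6000] v=[0.0000]
Step 1: x=[5.5509] v=[-0.3273]
Step 2: x=[5.4567] v=[-0.6278]
Step 3: x=[5.3252] v=[-0.8769]
Step 4: x=[5.1671] v=[-1.0543]
Step 5: x=[4.9953] v=[-1.1454]
Step 6: x=[4.8239] v=[-1.1428]
Step 7: x=[4.6669] v=[-1.0467]
Step 8: x=[4.5372] v=[-0.8650]
Step 9: x=[4.4453] v=[-0.6126]
Step 10: x=[4.3988] v=[-0.3100]
Step 11: x=[4.4015] v=[0.0179]
First v>=0 after going negative at step 11, time=1.6500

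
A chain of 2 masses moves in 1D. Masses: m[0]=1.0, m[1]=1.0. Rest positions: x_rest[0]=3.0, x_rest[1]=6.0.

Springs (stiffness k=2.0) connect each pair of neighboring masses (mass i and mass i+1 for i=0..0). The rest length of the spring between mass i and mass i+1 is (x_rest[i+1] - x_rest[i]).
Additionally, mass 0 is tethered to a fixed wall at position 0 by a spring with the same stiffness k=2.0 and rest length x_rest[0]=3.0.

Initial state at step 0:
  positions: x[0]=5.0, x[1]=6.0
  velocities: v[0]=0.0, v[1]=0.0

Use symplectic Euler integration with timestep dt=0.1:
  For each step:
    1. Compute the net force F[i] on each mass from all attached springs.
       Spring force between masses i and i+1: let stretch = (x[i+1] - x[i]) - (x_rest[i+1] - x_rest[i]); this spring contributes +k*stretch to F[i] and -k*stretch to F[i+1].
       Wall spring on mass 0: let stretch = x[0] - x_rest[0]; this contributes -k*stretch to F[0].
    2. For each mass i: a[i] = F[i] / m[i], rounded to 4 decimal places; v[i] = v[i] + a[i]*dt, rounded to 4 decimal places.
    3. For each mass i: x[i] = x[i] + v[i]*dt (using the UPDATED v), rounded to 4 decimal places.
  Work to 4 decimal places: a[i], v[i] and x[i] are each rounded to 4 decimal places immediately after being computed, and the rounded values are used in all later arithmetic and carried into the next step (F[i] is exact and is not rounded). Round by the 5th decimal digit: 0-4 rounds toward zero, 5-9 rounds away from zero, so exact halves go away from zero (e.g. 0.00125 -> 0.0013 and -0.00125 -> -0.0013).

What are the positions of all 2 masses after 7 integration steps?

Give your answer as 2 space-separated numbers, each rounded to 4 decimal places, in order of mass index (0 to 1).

Step 0: x=[5.0000 6.0000] v=[0.0000 0.0000]
Step 1: x=[4.9200 6.0400] v=[-0.8000 0.4000]
Step 2: x=[4.7640 6.1176] v=[-1.5600 0.7760]
Step 3: x=[4.5398 6.2281] v=[-2.2421 1.1053]
Step 4: x=[4.2586 6.3649] v=[-2.8124 1.3676]
Step 5: x=[3.9343 6.5195] v=[-3.2429 1.5463]
Step 6: x=[3.5830 6.6824] v=[-3.5127 1.6293]
Step 7: x=[3.2221 6.8433] v=[-3.6094 1.6094]

Answer: 3.2221 6.8433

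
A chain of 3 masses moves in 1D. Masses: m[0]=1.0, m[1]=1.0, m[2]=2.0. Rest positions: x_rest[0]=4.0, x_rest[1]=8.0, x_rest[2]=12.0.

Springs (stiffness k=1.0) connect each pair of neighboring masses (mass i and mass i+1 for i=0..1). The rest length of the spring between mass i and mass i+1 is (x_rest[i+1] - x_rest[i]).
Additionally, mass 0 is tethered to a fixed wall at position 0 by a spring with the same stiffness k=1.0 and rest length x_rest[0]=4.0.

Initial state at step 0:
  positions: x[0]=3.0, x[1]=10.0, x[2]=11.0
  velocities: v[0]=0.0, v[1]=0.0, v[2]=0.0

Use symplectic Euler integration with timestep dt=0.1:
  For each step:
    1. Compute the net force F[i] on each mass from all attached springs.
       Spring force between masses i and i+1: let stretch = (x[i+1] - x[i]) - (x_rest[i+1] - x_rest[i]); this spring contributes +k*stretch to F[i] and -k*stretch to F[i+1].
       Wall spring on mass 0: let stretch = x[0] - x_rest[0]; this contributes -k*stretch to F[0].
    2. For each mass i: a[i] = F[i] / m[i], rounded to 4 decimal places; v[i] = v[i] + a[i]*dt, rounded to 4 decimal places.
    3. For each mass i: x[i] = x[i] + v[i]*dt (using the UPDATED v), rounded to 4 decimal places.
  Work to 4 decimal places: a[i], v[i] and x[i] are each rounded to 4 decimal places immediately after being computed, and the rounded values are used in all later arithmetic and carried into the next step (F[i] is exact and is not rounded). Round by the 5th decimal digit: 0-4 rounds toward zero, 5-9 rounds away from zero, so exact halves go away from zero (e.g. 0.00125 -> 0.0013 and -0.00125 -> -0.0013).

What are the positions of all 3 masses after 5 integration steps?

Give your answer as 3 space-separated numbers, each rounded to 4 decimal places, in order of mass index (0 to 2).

Answer: 3.5524 9.1599 11.2121

Derivation:
Step 0: x=[3.0000 10.0000 11.0000] v=[0.0000 0.0000 0.0000]
Step 1: x=[3.0400 9.9400 11.0150] v=[0.4000 -0.6000 0.1500]
Step 2: x=[3.1186 9.8218 11.0446] v=[0.7860 -1.1825 0.2963]
Step 3: x=[3.2331 9.6488 11.0881] v=[1.1445 -1.7305 0.4352]
Step 4: x=[3.3794 9.4260 11.1444] v=[1.4628 -2.2281 0.5632]
Step 5: x=[3.5524 9.1599 11.2121] v=[1.7295 -2.6609 0.6773]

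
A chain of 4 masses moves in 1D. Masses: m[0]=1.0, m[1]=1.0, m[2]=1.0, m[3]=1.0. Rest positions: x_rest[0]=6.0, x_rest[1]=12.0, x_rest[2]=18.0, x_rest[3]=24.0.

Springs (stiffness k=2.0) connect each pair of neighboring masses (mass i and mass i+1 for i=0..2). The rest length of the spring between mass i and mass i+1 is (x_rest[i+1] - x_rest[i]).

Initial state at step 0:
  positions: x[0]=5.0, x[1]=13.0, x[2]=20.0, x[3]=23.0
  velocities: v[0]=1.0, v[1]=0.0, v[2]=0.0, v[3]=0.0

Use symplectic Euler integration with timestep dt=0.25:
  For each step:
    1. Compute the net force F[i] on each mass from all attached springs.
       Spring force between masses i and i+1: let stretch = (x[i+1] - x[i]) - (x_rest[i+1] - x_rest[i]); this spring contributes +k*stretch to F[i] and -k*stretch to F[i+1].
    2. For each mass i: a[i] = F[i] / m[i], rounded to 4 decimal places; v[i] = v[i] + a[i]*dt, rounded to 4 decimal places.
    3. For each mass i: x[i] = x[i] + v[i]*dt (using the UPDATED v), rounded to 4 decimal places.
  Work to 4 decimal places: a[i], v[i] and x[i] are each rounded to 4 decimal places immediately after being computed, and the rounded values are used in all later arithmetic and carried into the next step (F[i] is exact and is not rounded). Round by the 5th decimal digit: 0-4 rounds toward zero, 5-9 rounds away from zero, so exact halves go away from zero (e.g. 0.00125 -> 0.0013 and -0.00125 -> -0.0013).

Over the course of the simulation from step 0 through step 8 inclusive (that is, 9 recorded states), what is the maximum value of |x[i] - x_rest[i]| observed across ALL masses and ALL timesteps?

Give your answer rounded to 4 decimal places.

Answer: 2.2558

Derivation:
Step 0: x=[5.0000 13.0000 20.0000 23.0000] v=[1.0000 0.0000 0.0000 0.0000]
Step 1: x=[5.5000 12.8750 19.5000 23.3750] v=[2.0000 -0.5000 -2.0000 1.5000]
Step 2: x=[6.1719 12.6563 18.6563 24.0156] v=[2.6875 -0.8750 -3.3750 2.5625]
Step 3: x=[6.9043 12.3770 17.7325 24.7363] v=[2.9297 -1.1172 -3.6954 2.8829]
Step 4: x=[7.5708 12.0831 17.0147 25.3316] v=[2.6661 -1.1758 -2.8713 2.3810]
Step 5: x=[8.0514 11.8416 16.7200 25.6373] v=[1.9223 -0.9662 -1.1787 1.2226]
Step 6: x=[8.2558 11.7361 16.9302 25.5783] v=[0.8174 -0.4221 0.8408 -0.2361]
Step 7: x=[8.1452 11.8448 17.5722 25.1883] v=[-0.4425 0.4348 2.5678 -1.5602]
Step 8: x=[7.7470 12.2070 18.4503 24.5962] v=[-1.5927 1.4487 3.5122 -2.3683]
Max displacement = 2.2558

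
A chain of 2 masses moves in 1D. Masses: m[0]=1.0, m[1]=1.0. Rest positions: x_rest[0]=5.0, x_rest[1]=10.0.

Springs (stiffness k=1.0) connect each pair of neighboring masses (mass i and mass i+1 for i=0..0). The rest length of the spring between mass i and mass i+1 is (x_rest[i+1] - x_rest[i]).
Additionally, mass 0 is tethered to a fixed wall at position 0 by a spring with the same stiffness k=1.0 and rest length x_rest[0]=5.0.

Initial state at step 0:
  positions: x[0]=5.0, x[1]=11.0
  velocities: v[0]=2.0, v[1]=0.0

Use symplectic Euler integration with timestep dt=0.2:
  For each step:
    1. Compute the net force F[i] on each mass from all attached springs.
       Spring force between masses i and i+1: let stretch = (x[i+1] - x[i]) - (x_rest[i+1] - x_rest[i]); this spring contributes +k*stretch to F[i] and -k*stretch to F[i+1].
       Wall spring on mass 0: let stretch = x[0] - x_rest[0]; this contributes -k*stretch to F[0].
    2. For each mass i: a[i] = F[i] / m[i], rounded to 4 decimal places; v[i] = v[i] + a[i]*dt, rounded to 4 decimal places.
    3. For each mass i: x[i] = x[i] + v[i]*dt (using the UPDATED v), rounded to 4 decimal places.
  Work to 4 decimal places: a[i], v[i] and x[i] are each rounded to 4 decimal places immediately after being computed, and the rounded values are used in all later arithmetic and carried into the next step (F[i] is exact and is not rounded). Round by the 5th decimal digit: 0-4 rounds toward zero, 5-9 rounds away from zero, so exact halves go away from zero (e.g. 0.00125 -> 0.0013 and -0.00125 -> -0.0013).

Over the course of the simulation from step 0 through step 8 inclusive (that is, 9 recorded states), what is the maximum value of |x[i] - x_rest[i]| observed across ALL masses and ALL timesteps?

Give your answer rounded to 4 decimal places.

Answer: 1.9922

Derivation:
Step 0: x=[5.0000 11.0000] v=[2.0000 0.0000]
Step 1: x=[5.4400 10.9600] v=[2.2000 -0.2000]
Step 2: x=[5.8832 10.8992] v=[2.2160 -0.3040]
Step 3: x=[6.2917 10.8378] v=[2.0426 -0.3072]
Step 4: x=[6.6304 10.7945] v=[1.6935 -0.2164]
Step 5: x=[6.8704 10.7847] v=[1.2002 -0.0492]
Step 6: x=[6.9922 10.8183] v=[0.6090 0.1679]
Step 7: x=[6.9874 10.8988] v=[-0.0242 0.4027]
Step 8: x=[6.8595 11.0229] v=[-0.6394 0.6204]
Max displacement = 1.9922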